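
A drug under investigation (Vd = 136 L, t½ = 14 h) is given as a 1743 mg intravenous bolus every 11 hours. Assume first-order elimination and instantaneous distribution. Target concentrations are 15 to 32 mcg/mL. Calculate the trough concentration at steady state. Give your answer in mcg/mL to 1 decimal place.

17.7 mcg/mL

k = ln2/t½ = ln2/14 ≈ 0.049511 h⁻¹; fraction remaining f = e^(−kτ) = e^(−0.049511×11) ≈ 0.5801.
At steady state, accumulation factor R = 1/(1 − e^(−kτ)) ≈ 2.3815.
Single-dose peak C₀ = D/Vd = 1743/136 ≈ 12.816 mcg/mL.
Cmax,ss = C₀/(1 − f) ≈ 12.816/0.4199 ≈ 30.522 mcg/mL.
One interval later, Cmin,ss = Cmax,ss·e^(−kτ) ≈ 30.522 × 0.5801 ≈ 17.706 mcg/mL.
Trough 17.7 mcg/mL vs MEC 15 mcg/mL: adequate.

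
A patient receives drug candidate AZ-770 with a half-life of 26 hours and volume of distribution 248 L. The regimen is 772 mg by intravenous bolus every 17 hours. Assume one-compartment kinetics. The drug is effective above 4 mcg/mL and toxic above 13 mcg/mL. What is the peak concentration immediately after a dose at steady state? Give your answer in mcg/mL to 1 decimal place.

τ/t½ = 17/26 ≈ 0.65385, so fraction remaining f = (1/2)^(17/26) ≈ 0.6356.
At steady state, accumulation factor R = 1/(1 − e^(−kτ)) ≈ 2.7442.
Single-dose peak C₀ = D/Vd = 772/248 ≈ 3.113 mcg/mL.
Steady-state peak Cmax,ss = C₀·R ≈ 3.113 × 2.7442 ≈ 8.543 mcg/mL.
Peak 8.5 mcg/mL vs MTC 13 mcg/mL: below toxic threshold.

8.5 mcg/mL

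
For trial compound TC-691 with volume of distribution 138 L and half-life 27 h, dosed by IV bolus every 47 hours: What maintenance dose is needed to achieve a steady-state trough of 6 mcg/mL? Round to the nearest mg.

τ/t½ = 47/27 ≈ 1.7407, so f = (1/2)^(47/27) ≈ 0.299216.
Cmin,ss = (D/Vd)·f/(1−f), so D = Cmin,ss·Vd·(1−f)/f.
D = 6 × 138 × (1−f)/f ≈ 6 × 138 × 2.34207 ≈ 1939.23 mg.

1939 mg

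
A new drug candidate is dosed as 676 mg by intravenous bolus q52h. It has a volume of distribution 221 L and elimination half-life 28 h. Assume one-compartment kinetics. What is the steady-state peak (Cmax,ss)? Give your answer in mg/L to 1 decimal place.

Over one 52-h interval, 52/28 ≈ 1.8571 half-lives elapse, leaving f ≈ 0.2760 of each dose.
At steady state, accumulation factor R = 1/(1 − e^(−kτ)) ≈ 1.3812.
Single-dose peak C₀ = D/Vd = 676/221 ≈ 3.059 mg/L.
Steady-state peak Cmax,ss = C₀·R ≈ 3.059 × 1.3812 ≈ 4.225 mg/L.

4.2 mg/L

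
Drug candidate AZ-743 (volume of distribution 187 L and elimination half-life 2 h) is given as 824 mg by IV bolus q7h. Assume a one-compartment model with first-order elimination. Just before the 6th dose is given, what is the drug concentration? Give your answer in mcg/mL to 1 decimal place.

0.4 mcg/mL

f = (1/2)^(τ/t½) = (1/2)^(7/2) ≈ 0.0884.
C₀ = D/Vd = 824/187 ≈ 4.406 mcg/mL.
Before the 6th dose, 5 doses have been given. Superposition: Cmin = C₀·(f + f² + … + f^5).
≈ 4.406 × (0.0884 + 0.0078 + 0.0007 + 0.0001 + 0.0000) ≈ 4.406 × 0.0970 ≈ 0.427 mcg/mL.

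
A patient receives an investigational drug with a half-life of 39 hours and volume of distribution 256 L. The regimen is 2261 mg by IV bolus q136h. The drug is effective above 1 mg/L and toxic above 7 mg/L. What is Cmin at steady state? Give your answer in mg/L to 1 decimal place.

k = ln2/t½ = ln2/39 ≈ 0.017773 h⁻¹; fraction remaining f = e^(−kτ) = e^(−0.017773×136) ≈ 0.0892.
Each bolus raises the concentration by D/Vd = 2261/256 ≈ 8.832 mg/L.
Steady-state trough Cmin,ss = C₀·f/(1−f) ≈ 8.832 × 0.0892/0.9108 ≈ 0.865 mg/L.
Trough 0.9 mg/L vs MEC 1 mg/L: subtherapeutic.

0.9 mg/L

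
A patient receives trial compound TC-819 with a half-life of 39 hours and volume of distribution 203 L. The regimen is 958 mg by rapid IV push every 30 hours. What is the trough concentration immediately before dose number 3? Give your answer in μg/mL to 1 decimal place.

f = (1/2)^(τ/t½) = (1/2)^(30/39) ≈ 0.5867.
C₀ = D/Vd = 958/203 ≈ 4.719 μg/mL.
Before the 3rd dose, 2 doses have been given. Superposition: Cmin = C₀·(f + f²).
≈ 4.719 × (0.5867 + 0.3442) ≈ 4.719 × 0.9309 ≈ 4.393 μg/mL.

4.4 μg/mL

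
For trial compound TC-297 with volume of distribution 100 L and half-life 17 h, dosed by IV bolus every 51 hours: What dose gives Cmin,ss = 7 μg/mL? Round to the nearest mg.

τ/t½ = 51/17 ≈ 3, so f = (1/2)^(51/17) ≈ 0.125000.
Cmin,ss = (D/Vd)·f/(1−f), so D = Cmin,ss·Vd·(1−f)/f.
D = 7 × 100 × (1−f)/f ≈ 7 × 100 × 7.00000 ≈ 4900.00 mg.

4900 mg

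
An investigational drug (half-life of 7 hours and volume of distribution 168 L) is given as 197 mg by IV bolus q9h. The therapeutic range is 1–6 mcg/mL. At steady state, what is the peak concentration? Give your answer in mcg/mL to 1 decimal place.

2.0 mcg/mL

Over one 9-h interval, 9/7 ≈ 1.2857 half-lives elapse, leaving f ≈ 0.4102 of each dose.
At steady state, accumulation factor R = 1/(1 − e^(−kτ)) ≈ 1.6955.
Single-dose peak C₀ = D/Vd = 197/168 ≈ 1.173 mcg/mL.
Steady-state peak Cmax,ss = C₀·R ≈ 1.173 × 1.6955 ≈ 1.989 mcg/mL.
Peak 2.0 mcg/mL vs MTC 6 mcg/mL: below toxic threshold.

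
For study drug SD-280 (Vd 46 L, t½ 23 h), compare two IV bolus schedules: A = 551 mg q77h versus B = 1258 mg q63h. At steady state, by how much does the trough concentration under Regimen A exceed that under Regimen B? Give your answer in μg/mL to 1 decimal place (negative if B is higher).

Regimen A: f = (1/2)^(77/23) ≈ 0.0982; Cmin,ss = (551/46)·f/(1−f) ≈ 1.304 μg/mL.
Regimen B: f = (1/2)^(63/23) ≈ 0.1498; Cmin,ss = (1258/46)·f/(1−f) ≈ 4.819 μg/mL.
Difference ≈ 1.304 − 4.819 ≈ -3.515 μg/mL.

-3.5 μg/mL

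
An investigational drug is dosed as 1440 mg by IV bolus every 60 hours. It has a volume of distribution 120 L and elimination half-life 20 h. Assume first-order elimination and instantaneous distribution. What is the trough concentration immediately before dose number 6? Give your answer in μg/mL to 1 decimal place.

f = (1/2)^(τ/t½) = (1/2)^(60/20) ≈ 0.1250.
C₀ = D/Vd = 1440/120 ≈ 12.000 μg/mL.
Before the 6th dose, 5 doses have been given. Superposition: Cmin = C₀·(f + f² + … + f^5).
≈ 12.000 × (0.1250 + 0.0156 + 0.0020 + 0.0002 + 0.0000) ≈ 12.000 × 0.1428 ≈ 1.714 μg/mL.

1.7 μg/mL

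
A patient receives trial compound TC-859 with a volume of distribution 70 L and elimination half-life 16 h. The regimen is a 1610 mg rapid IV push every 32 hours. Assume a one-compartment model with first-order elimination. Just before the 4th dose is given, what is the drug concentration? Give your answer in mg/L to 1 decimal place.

7.5 mg/L

f = (1/2)^(τ/t½) = (1/2)^(32/16) ≈ 0.2500.
C₀ = D/Vd = 1610/70 ≈ 23.000 mg/L.
Before the 4th dose, 3 doses have been given. Superposition: Cmin = C₀·(f + f² + … + f^3).
≈ 23.000 × (0.2500 + 0.0625 + 0.0156) ≈ 23.000 × 0.3281 ≈ 7.546 mg/L.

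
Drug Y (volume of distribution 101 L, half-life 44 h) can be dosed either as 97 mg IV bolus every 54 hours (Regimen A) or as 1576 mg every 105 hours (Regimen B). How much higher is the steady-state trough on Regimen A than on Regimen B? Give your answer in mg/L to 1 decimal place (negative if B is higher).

Regimen A: f = (1/2)^(54/44) ≈ 0.4271; Cmin,ss = (97/101)·f/(1−f) ≈ 0.716 mg/L.
Regimen B: f = (1/2)^(105/44) ≈ 0.1913; Cmin,ss = (1576/101)·f/(1−f) ≈ 3.691 mg/L.
Difference ≈ 0.716 − 3.691 ≈ -2.975 mg/L.

-3.0 mg/L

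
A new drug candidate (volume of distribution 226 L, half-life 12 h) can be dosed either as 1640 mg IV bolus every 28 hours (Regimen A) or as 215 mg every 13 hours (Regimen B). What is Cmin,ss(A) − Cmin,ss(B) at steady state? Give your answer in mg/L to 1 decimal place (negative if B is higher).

Regimen A: f = (1/2)^(28/12) ≈ 0.1984; Cmin,ss = (1640/226)·f/(1−f) ≈ 1.796 mg/L.
Regimen B: f = (1/2)^(13/12) ≈ 0.4719; Cmin,ss = (215/226)·f/(1−f) ≈ 0.850 mg/L.
Difference ≈ 1.796 − 0.850 ≈ 0.946 mg/L.

0.9 mg/L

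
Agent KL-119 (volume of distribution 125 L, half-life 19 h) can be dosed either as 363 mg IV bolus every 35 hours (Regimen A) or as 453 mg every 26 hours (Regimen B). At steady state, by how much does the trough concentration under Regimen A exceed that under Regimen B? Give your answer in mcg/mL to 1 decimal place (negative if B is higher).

-1.2 mcg/mL

Regimen A: f = (1/2)^(35/19) ≈ 0.2789; Cmin,ss = (363/125)·f/(1−f) ≈ 1.123 mcg/mL.
Regimen B: f = (1/2)^(26/19) ≈ 0.3873; Cmin,ss = (453/125)·f/(1−f) ≈ 2.291 mcg/mL.
Difference ≈ 1.123 − 2.291 ≈ -1.168 mcg/mL.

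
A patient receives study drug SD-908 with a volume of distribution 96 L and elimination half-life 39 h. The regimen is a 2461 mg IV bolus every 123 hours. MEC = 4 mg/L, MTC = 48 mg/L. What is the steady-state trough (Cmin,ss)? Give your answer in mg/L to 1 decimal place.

3.2 mg/L

k = ln2/t½ = ln2/39 ≈ 0.017773 h⁻¹; fraction remaining f = e^(−kτ) = e^(−0.017773×123) ≈ 0.1124.
Accumulation ratio R = 1/(1 − f) ≈ 1/0.8876 ≈ 1.1266.
Single-dose peak C₀ = D/Vd = 2461/96 ≈ 25.635 mg/L.
Cmax,ss = C₀/(1 − f) ≈ 25.635/0.8876 ≈ 28.881 mg/L.
Steady-state trough Cmin,ss = Cmax,ss·f ≈ 28.881 × 0.1124 ≈ 3.246 mg/L.
Trough 3.2 mg/L vs MEC 4 mg/L: subtherapeutic.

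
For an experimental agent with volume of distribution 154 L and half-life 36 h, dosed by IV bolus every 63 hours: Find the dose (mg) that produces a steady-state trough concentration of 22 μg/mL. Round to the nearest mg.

τ/t½ = 63/36 ≈ 1.75, so f = (1/2)^(63/36) ≈ 0.297302.
Cmin,ss = (D/Vd)·f/(1−f), so D = Cmin,ss·Vd·(1−f)/f.
D = 22 × 154 × (1−f)/f ≈ 22 × 154 × 2.36358 ≈ 8007.81 mg.

8008 mg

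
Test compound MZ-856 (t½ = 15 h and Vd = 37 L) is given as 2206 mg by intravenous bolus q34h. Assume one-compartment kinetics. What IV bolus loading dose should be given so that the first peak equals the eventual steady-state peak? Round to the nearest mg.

2785 mg

f = (1/2)^(34/15) ≈ 0.207809; accumulation ratio R = 1/(1−f) ≈ 1.26232.
Loading dose to hit Cmax,ss on first dose: D_load = D_maint·R ≈ 2206 × 1.26232 ≈ 2784.68 mg.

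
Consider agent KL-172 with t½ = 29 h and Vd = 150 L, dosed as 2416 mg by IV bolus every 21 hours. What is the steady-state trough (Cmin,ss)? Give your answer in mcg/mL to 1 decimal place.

24.7 mcg/mL

τ/t½ = 21/29 ≈ 0.72414, so fraction remaining f = (1/2)^(21/29) ≈ 0.6054.
At steady state, accumulation factor R = 1/(1 − e^(−kτ)) ≈ 2.5342.
Each bolus raises the concentration by D/Vd = 2416/150 ≈ 16.107 mcg/mL.
Cmax,ss = C₀/(1 − f) ≈ 16.107/0.3946 ≈ 40.819 mcg/mL.
One interval later, Cmin,ss = Cmax,ss·e^(−kτ) ≈ 40.819 × 0.6054 ≈ 24.712 mcg/mL.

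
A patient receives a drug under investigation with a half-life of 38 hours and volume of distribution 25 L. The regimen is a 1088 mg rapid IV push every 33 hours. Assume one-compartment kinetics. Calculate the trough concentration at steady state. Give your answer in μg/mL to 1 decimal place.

52.7 μg/mL

Over one 33-h interval, 33/38 ≈ 0.86842 half-lives elapse, leaving f ≈ 0.5477 of each dose.
At steady state, accumulation factor R = 1/(1 − e^(−kτ)) ≈ 2.2109.
Single-dose peak C₀ = D/Vd = 1088/25 ≈ 43.520 μg/mL.
Steady-state peak Cmax,ss = C₀·R ≈ 43.520 × 2.2109 ≈ 96.218 μg/mL.
One interval later, Cmin,ss = Cmax,ss·e^(−kτ) ≈ 96.218 × 0.5477 ≈ 52.699 μg/mL.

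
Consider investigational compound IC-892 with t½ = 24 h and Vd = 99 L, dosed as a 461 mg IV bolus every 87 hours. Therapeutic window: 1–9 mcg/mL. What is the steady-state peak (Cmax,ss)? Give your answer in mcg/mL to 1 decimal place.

5.1 mcg/mL

Over one 87-h interval, 87/24 ≈ 3.625 half-lives elapse, leaving f ≈ 0.0811 of each dose.
Accumulation ratio R = 1/(1 − f) ≈ 1/0.9189 ≈ 1.0883.
Each bolus raises the concentration by D/Vd = 461/99 ≈ 4.657 mcg/mL.
Steady-state peak Cmax,ss = C₀·R ≈ 4.657 × 1.0883 ≈ 5.068 mcg/mL.
Peak 5.1 mcg/mL vs MTC 9 mcg/mL: below toxic threshold.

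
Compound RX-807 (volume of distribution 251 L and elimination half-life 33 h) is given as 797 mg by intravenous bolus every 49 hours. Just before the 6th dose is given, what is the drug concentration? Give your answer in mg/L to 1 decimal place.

1.8 mg/L

f = (1/2)^(τ/t½) = (1/2)^(49/33) ≈ 0.3573.
C₀ = D/Vd = 797/251 ≈ 3.175 mg/L.
Before the 6th dose, 5 doses have been given. Superposition: Cmin = C₀·(f + f² + … + f^5).
≈ 3.175 × (0.3573 + 0.1277 + 0.0456 + 0.0163 + 0.0058) ≈ 3.175 × 0.5527 ≈ 1.755 mg/L.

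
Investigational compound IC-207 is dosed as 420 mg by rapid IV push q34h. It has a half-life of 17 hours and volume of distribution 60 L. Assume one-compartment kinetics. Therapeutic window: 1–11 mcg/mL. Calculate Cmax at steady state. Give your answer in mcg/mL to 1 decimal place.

τ = 34 h = 2 half-lives, so f = (1/2)^2 = 0.25.
Accumulation ratio R = 1/(1 − f) = 1/0.75 = 4/3.
Single-dose peak C₀ = D/Vd = 420/60 = 7 mcg/mL.
Steady-state peak Cmax,ss = C₀·R = 7 × 4/3 ≈ 9.333 mcg/mL.
Peak 9.3 mcg/mL vs MTC 11 mcg/mL: below toxic threshold.

9.3 mcg/mL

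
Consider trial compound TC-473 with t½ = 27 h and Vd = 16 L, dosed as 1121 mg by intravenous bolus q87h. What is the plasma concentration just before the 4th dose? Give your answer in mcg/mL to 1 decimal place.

f = (1/2)^(τ/t½) = (1/2)^(87/27) ≈ 0.1072.
C₀ = D/Vd = 1121/16 ≈ 70.062 mcg/mL.
Before the 4th dose, 3 doses have been given. Superposition: Cmin = C₀·(f + f² + … + f^3).
≈ 70.062 × (0.1072 + 0.0115 + 0.0012) ≈ 70.062 × 0.1199 ≈ 8.400 mcg/mL.

8.4 mcg/mL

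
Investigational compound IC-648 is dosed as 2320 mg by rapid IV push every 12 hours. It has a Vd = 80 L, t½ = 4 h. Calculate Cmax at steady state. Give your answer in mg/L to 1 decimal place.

The dosing interval is 3 half-lives, so f = 2^(−3) = 0.125.
Accumulation ratio R = 1/(1 − f) = 1/0.875 = 8/7.
Single-dose peak C₀ = D/Vd = 2320/80 = 29 mg/L.
Steady-state peak Cmax,ss = C₀·R = 29 × 8/7 ≈ 33.143 mg/L.

33.1 mg/L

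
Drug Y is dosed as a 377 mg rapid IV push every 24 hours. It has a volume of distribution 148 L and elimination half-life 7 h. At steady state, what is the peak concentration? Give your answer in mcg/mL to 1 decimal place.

k = ln2/t½ = ln2/7 ≈ 0.099021 h⁻¹; fraction remaining f = e^(−kτ) = e^(−0.099021×24) ≈ 0.0929.
Accumulation ratio R = 1/(1 − f) ≈ 1/0.9071 ≈ 1.1024.
Each bolus raises the concentration by D/Vd = 377/148 ≈ 2.547 mcg/mL.
Steady-state peak Cmax,ss = C₀·R ≈ 2.547 × 1.1024 ≈ 2.808 mcg/mL.

2.8 mcg/mL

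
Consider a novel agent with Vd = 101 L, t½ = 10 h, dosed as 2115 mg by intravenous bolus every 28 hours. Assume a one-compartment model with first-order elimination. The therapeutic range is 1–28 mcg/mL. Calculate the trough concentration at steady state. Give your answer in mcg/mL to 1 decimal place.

k = ln2/t½ = ln2/10 ≈ 0.069315 h⁻¹; fraction remaining f = e^(−kτ) = e^(−0.069315×28) ≈ 0.1436.
At steady state, accumulation factor R = 1/(1 − e^(−kτ)) ≈ 1.1677.
Each bolus raises the concentration by D/Vd = 2115/101 ≈ 20.941 mcg/mL.
Steady-state peak Cmax,ss = C₀·R ≈ 20.941 × 1.1677 ≈ 24.453 mcg/mL.
Steady-state trough Cmin,ss = Cmax,ss·f ≈ 24.453 × 0.1436 ≈ 3.511 mcg/mL.
Trough 3.5 mcg/mL vs MEC 1 mcg/mL: adequate.

3.5 mcg/mL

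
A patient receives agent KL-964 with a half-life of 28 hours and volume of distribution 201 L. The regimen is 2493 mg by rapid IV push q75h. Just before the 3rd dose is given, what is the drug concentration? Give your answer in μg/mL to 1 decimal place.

2.2 μg/mL

f = (1/2)^(τ/t½) = (1/2)^(75/28) ≈ 0.1562.
C₀ = D/Vd = 2493/201 ≈ 12.403 μg/mL.
Before the 3rd dose, 2 doses have been given. Superposition: Cmin = C₀·(f + f²).
≈ 12.403 × (0.1562 + 0.0244) ≈ 12.403 × 0.1806 ≈ 2.240 μg/mL.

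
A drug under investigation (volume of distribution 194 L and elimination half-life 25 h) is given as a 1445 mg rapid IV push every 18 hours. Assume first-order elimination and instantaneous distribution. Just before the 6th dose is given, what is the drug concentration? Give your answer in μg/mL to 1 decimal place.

10.6 μg/mL

f = (1/2)^(τ/t½) = (1/2)^(18/25) ≈ 0.6071.
C₀ = D/Vd = 1445/194 ≈ 7.448 μg/mL.
Before the 6th dose, 5 doses have been given. Superposition: Cmin = C₀·(f + f² + … + f^5).
≈ 7.448 × (0.6071 + 0.3686 + 0.2238 + 0.1358 + 0.0825) ≈ 7.448 × 1.4178 ≈ 10.560 μg/mL.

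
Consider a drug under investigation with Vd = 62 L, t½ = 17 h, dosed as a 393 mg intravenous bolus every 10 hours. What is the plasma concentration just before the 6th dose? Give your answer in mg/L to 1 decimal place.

11.0 mg/L

f = (1/2)^(τ/t½) = (1/2)^(10/17) ≈ 0.6652.
C₀ = D/Vd = 393/62 ≈ 6.339 mg/L.
Before the 6th dose, 5 doses have been given. Superposition: Cmin = C₀·(f + f² + … + f^5).
≈ 6.339 × (0.6652 + 0.4425 + 0.2943 + 0.1958 + 0.1302) ≈ 6.339 × 1.7280 ≈ 10.954 mg/L.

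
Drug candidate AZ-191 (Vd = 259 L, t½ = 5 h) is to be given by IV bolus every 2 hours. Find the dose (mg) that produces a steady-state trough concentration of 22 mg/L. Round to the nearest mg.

τ/t½ = 2/5 ≈ 0.4, so f = (1/2)^(2/5) ≈ 0.757858.
Cmin,ss = (D/Vd)·f/(1−f), so D = Cmin,ss·Vd·(1−f)/f.
D = 22 × 259 × (1−f)/f ≈ 22 × 259 × 0.31951 ≈ 1820.57 mg.

1821 mg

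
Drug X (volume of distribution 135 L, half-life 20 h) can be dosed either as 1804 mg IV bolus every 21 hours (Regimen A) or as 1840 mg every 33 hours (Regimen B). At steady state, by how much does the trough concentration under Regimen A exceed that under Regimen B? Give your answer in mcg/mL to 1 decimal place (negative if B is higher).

Regimen A: f = (1/2)^(21/20) ≈ 0.4830; Cmin,ss = (1804/135)·f/(1−f) ≈ 12.484 mcg/mL.
Regimen B: f = (1/2)^(33/20) ≈ 0.3186; Cmin,ss = (1840/135)·f/(1−f) ≈ 6.373 mcg/mL.
Difference ≈ 12.484 − 6.373 ≈ 6.111 mcg/mL.

6.1 mcg/mL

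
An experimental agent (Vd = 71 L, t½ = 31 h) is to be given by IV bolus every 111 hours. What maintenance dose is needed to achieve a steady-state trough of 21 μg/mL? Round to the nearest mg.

τ/t½ = 111/31 ≈ 3.5806, so f = (1/2)^(111/31) ≈ 0.083583.
Cmin,ss = (D/Vd)·f/(1−f), so D = Cmin,ss·Vd·(1−f)/f.
D = 21 × 71 × (1−f)/f ≈ 21 × 71 × 10.96416 ≈ 16347.56 mg.

16348 mg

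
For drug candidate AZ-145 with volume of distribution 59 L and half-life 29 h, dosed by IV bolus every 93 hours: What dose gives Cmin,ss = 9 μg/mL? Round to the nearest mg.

τ/t½ = 93/29 ≈ 3.2069, so f = (1/2)^(93/29) ≈ 0.108300.
Cmin,ss = (D/Vd)·f/(1−f), so D = Cmin,ss·Vd·(1−f)/f.
D = 9 × 59 × (1−f)/f ≈ 9 × 59 × 8.23361 ≈ 4372.05 mg.

4372 mg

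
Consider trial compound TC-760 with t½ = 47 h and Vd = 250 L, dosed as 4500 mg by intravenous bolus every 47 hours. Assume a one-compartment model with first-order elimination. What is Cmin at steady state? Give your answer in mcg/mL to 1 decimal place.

18.0 mcg/mL

τ = 47 h = 1 half-life, so f = (1/2)^1 = 0.5.
Accumulation ratio R = 1/(1 − f) = 1/0.5 = 2/1.
Single-dose peak C₀ = D/Vd = 4500/250 = 18 mcg/mL.
Steady-state peak Cmax,ss = C₀·R = 18 × 2/1 ≈ 36.000 mcg/mL.
Steady-state trough Cmin,ss = Cmax,ss·f ≈ 36.000 × 0.5 ≈ 18.000 mcg/mL.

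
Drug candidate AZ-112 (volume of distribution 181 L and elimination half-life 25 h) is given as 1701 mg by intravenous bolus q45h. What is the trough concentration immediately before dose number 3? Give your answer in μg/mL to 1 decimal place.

f = (1/2)^(τ/t½) = (1/2)^(45/25) ≈ 0.2872.
C₀ = D/Vd = 1701/181 ≈ 9.398 μg/mL.
Before the 3rd dose, 2 doses have been given. Superposition: Cmin = C₀·(f + f²).
≈ 9.398 × (0.2872 + 0.0825) ≈ 9.398 × 0.3697 ≈ 3.474 μg/mL.

3.5 μg/mL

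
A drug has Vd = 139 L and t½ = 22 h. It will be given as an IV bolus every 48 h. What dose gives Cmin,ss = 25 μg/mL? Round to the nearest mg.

12292 mg

τ/t½ = 48/22 ≈ 2.1818, so f = (1/2)^(48/22) ≈ 0.220398.
Cmin,ss = (D/Vd)·f/(1−f), so D = Cmin,ss·Vd·(1−f)/f.
D = 25 × 139 × (1−f)/f ≈ 25 × 139 × 3.53725 ≈ 12291.94 mg.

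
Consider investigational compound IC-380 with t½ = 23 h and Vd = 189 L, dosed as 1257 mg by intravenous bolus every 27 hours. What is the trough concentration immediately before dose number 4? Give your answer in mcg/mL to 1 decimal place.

4.8 mcg/mL

f = (1/2)^(τ/t½) = (1/2)^(27/23) ≈ 0.4432.
C₀ = D/Vd = 1257/189 ≈ 6.651 mcg/mL.
Before the 4th dose, 3 doses have been given. Superposition: Cmin = C₀·(f + f² + … + f^3).
≈ 6.651 × (0.4432 + 0.1964 + 0.0871) ≈ 6.651 × 0.7267 ≈ 4.833 mcg/mL.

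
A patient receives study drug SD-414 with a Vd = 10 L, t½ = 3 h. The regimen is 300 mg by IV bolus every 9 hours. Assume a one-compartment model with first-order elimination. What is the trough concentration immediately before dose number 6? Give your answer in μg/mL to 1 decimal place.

4.3 μg/mL

f = (1/2)^(τ/t½) = (1/2)^(9/3) ≈ 0.1250.
C₀ = D/Vd = 300/10 ≈ 30.000 μg/mL.
Before the 6th dose, 5 doses have been given. Superposition: Cmin = C₀·(f + f² + … + f^5).
≈ 30.000 × (0.1250 + 0.0156 + 0.0020 + 0.0002 + 0.0000) ≈ 30.000 × 0.1428 ≈ 4.284 μg/mL.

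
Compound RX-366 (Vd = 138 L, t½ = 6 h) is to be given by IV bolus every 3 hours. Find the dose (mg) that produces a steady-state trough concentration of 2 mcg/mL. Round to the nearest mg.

τ/t½ = 3/6 ≈ 0.5, so f = (1/2)^(3/6) ≈ 0.707107.
Cmin,ss = (D/Vd)·f/(1−f), so D = Cmin,ss·Vd·(1−f)/f.
D = 2 × 138 × (1−f)/f ≈ 2 × 138 × 0.41421 ≈ 114.32 mg.

114 mg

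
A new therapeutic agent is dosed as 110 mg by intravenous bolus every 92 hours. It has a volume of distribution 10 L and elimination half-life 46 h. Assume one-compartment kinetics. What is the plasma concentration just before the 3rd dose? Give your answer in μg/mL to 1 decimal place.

f = (1/2)^(τ/t½) = (1/2)^(92/46) ≈ 0.2500.
C₀ = D/Vd = 110/10 ≈ 11.000 μg/mL.
Before the 3rd dose, 2 doses have been given. Superposition: Cmin = C₀·(f + f²).
≈ 11.000 × (0.2500 + 0.0625) ≈ 11.000 × 0.3125 ≈ 3.438 μg/mL.

3.4 μg/mL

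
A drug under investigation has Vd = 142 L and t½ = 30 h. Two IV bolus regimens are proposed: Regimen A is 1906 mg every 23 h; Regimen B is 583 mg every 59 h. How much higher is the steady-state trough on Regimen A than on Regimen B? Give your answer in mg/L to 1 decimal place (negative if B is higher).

17.7 mg/L

Regimen A: f = (1/2)^(23/30) ≈ 0.5878; Cmin,ss = (1906/142)·f/(1−f) ≈ 19.141 mg/L.
Regimen B: f = (1/2)^(59/30) ≈ 0.2558; Cmin,ss = (583/142)·f/(1−f) ≈ 1.411 mg/L.
Difference ≈ 19.141 − 1.411 ≈ 17.730 mg/L.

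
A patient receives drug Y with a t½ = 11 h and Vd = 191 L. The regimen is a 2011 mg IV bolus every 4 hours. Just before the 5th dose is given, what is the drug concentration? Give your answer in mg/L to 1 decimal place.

23.3 mg/L

f = (1/2)^(τ/t½) = (1/2)^(4/11) ≈ 0.7772.
C₀ = D/Vd = 2011/191 ≈ 10.529 mg/L.
Before the 5th dose, 4 doses have been given. Superposition: Cmin = C₀·(f + f² + … + f^4).
≈ 10.529 × (0.7772 + 0.6040 + 0.4695 + 0.3649) ≈ 10.529 × 2.2156 ≈ 23.328 mg/L.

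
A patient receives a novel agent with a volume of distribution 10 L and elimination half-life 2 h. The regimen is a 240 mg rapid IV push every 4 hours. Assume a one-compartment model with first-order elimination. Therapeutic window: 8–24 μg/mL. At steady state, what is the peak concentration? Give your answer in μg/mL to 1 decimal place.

τ = 4 h = 2 half-lives, so f = (1/2)^2 = 0.25.
Accumulation ratio R = 1/(1 − f) = 1/0.75 = 4/3.
Single-dose peak C₀ = D/Vd = 240/10 = 24 μg/mL.
Steady-state peak Cmax,ss = C₀·R = 24 × 4/3 ≈ 32.000 μg/mL.
Peak 32.0 μg/mL vs MTC 24 μg/mL: exceeds toxic threshold.

32.0 μg/mL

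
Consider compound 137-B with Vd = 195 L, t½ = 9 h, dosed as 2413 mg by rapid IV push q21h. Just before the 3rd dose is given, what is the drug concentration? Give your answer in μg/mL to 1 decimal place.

2.9 μg/mL

f = (1/2)^(τ/t½) = (1/2)^(21/9) ≈ 0.1984.
C₀ = D/Vd = 2413/195 ≈ 12.374 μg/mL.
Before the 3rd dose, 2 doses have been given. Superposition: Cmin = C₀·(f + f²).
≈ 12.374 × (0.1984 + 0.0394) ≈ 12.374 × 0.2378 ≈ 2.943 μg/mL.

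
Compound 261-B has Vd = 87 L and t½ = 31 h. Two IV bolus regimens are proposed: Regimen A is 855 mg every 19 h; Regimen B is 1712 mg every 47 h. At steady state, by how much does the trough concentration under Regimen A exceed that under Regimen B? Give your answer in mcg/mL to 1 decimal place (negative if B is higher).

Regimen A: f = (1/2)^(19/31) ≈ 0.6539; Cmin,ss = (855/87)·f/(1−f) ≈ 18.568 mcg/mL.
Regimen B: f = (1/2)^(47/31) ≈ 0.3496; Cmin,ss = (1712/87)·f/(1−f) ≈ 10.577 mcg/mL.
Difference ≈ 18.568 − 10.577 ≈ 7.991 mcg/mL.

8.0 mcg/mL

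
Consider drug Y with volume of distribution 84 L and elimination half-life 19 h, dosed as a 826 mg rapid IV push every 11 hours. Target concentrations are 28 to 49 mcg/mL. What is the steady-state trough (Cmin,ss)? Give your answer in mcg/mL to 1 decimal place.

19.9 mcg/mL

τ/t½ = 11/19 ≈ 0.57895, so fraction remaining f = (1/2)^(11/19) ≈ 0.6695.
At steady state, accumulation factor R = 1/(1 − e^(−kτ)) ≈ 3.0257.
Each bolus raises the concentration by D/Vd = 826/84 ≈ 9.833 mcg/mL.
Steady-state peak Cmax,ss = C₀·R ≈ 9.833 × 3.0257 ≈ 29.752 mcg/mL.
One interval later, Cmin,ss = Cmax,ss·e^(−kτ) ≈ 29.752 × 0.6695 ≈ 19.919 mcg/mL.
Trough 19.9 mcg/mL vs MEC 28 mcg/mL: subtherapeutic.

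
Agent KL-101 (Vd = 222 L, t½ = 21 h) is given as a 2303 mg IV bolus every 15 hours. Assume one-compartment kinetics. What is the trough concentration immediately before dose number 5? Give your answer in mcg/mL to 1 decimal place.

f = (1/2)^(τ/t½) = (1/2)^(15/21) ≈ 0.6095.
C₀ = D/Vd = 2303/222 ≈ 10.374 mcg/mL.
Before the 5th dose, 4 doses have been given. Superposition: Cmin = C₀·(f + f² + … + f^4).
≈ 10.374 × (0.6095 + 0.3715 + 0.2264 + 0.1380) ≈ 10.374 × 1.3454 ≈ 13.957 mcg/mL.

14.0 mcg/mL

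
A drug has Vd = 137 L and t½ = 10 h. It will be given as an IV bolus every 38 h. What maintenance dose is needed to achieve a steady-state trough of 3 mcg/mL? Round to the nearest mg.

τ/t½ = 38/10 ≈ 3.8, so f = (1/2)^(38/10) ≈ 0.071794.
Cmin,ss = (D/Vd)·f/(1−f), so D = Cmin,ss·Vd·(1−f)/f.
D = 3 × 137 × (1−f)/f ≈ 3 × 137 × 12.92874 ≈ 5313.71 mg.

5314 mg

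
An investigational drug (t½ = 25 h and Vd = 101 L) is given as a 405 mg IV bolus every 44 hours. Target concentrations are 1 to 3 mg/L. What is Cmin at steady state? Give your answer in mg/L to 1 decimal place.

k = ln2/t½ = ln2/25 ≈ 0.027726 h⁻¹; fraction remaining f = e^(−kτ) = e^(−0.027726×44) ≈ 0.2952.
Single-dose peak C₀ = D/Vd = 405/101 ≈ 4.010 mg/L.
Steady-state trough Cmin,ss = C₀·f/(1−f) ≈ 4.010 × 0.2952/0.7048 ≈ 1.680 mg/L.
Trough 1.7 mg/L vs MEC 1 mg/L: adequate.

1.7 mg/L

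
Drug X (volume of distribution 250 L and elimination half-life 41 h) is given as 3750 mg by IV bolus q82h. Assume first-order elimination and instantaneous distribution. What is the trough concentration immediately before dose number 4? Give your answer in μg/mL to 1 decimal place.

4.9 μg/mL

f = (1/2)^(τ/t½) = (1/2)^(82/41) ≈ 0.2500.
C₀ = D/Vd = 3750/250 ≈ 15.000 μg/mL.
Before the 4th dose, 3 doses have been given. Superposition: Cmin = C₀·(f + f² + … + f^3).
≈ 15.000 × (0.2500 + 0.0625 + 0.0156) ≈ 15.000 × 0.3281 ≈ 4.921 μg/mL.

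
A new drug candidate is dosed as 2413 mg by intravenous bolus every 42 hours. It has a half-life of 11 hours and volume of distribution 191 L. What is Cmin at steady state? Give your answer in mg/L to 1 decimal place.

τ/t½ = 42/11 ≈ 3.8182, so fraction remaining f = (1/2)^(42/11) ≈ 0.0709.
Accumulation ratio R = 1/(1 − f) ≈ 1/0.9291 ≈ 1.0763.
Single-dose peak C₀ = D/Vd = 2413/191 ≈ 12.634 mg/L.
Cmax,ss = C₀/(1 − f) ≈ 12.634/0.9291 ≈ 13.598 mg/L.
Steady-state trough Cmin,ss = Cmax,ss·f ≈ 13.598 × 0.0709 ≈ 0.964 mg/L.

1.0 mg/L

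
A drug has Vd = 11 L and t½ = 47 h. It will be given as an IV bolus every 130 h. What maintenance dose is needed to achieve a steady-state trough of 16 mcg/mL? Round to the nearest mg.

1021 mg

τ/t½ = 130/47 ≈ 2.766, so f = (1/2)^(130/47) ≈ 0.147016.
Cmin,ss = (D/Vd)·f/(1−f), so D = Cmin,ss·Vd·(1−f)/f.
D = 16 × 11 × (1−f)/f ≈ 16 × 11 × 5.80198 ≈ 1021.15 mg.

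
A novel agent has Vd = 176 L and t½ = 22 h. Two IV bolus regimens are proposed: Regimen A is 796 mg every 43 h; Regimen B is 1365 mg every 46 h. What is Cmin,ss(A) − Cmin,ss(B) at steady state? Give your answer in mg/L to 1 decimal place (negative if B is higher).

-0.8 mg/L

Regimen A: f = (1/2)^(43/22) ≈ 0.2580; Cmin,ss = (796/176)·f/(1−f) ≈ 1.573 mg/L.
Regimen B: f = (1/2)^(46/22) ≈ 0.2347; Cmin,ss = (1365/176)·f/(1−f) ≈ 2.378 mg/L.
Difference ≈ 1.573 − 2.378 ≈ -0.805 mg/L.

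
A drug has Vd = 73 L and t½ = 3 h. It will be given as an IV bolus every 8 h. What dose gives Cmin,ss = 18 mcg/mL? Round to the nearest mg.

7029 mg

τ/t½ = 8/3 ≈ 2.6667, so f = (1/2)^(8/3) ≈ 0.157490.
Cmin,ss = (D/Vd)·f/(1−f), so D = Cmin,ss·Vd·(1−f)/f.
D = 18 × 73 × (1−f)/f ≈ 18 × 73 × 5.34961 ≈ 7029.39 mg.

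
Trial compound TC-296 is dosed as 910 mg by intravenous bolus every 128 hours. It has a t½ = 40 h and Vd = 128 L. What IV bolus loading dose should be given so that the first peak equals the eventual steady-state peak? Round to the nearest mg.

f = (1/2)^(128/40) ≈ 0.108819; accumulation ratio R = 1/(1−f) ≈ 1.12211.
Loading dose to hit Cmax,ss on first dose: D_load = D_maint·R ≈ 910 × 1.12211 ≈ 1021.12 mg.

1021 mg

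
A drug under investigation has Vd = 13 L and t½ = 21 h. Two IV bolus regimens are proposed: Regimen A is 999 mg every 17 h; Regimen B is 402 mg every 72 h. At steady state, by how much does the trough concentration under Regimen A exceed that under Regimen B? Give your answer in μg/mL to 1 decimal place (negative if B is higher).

Regimen A: f = (1/2)^(17/21) ≈ 0.5706; Cmin,ss = (999/13)·f/(1−f) ≈ 102.116 μg/mL.
Regimen B: f = (1/2)^(72/21) ≈ 0.0929; Cmin,ss = (402/13)·f/(1−f) ≈ 3.167 μg/mL.
Difference ≈ 102.116 − 3.167 ≈ 98.949 μg/mL.

98.9 μg/mL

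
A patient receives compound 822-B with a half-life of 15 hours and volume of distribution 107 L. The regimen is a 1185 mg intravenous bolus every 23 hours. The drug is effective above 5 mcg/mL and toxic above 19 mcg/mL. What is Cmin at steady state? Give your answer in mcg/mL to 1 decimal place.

5.8 mcg/mL

k = ln2/t½ = ln2/15 ≈ 0.046210 h⁻¹; fraction remaining f = e^(−kτ) = e^(−0.046210×23) ≈ 0.3455.
Accumulation ratio R = 1/(1 − f) ≈ 1/0.6545 ≈ 1.5279.
Each bolus raises the concentration by D/Vd = 1185/107 ≈ 11.075 mcg/mL.
Cmax,ss = C₀/(1 − f) ≈ 11.075/0.6545 ≈ 16.921 mcg/mL.
Steady-state trough Cmin,ss = Cmax,ss·f ≈ 16.921 × 0.3455 ≈ 5.846 mcg/mL.
Trough 5.8 mcg/mL vs MEC 5 mcg/mL: adequate.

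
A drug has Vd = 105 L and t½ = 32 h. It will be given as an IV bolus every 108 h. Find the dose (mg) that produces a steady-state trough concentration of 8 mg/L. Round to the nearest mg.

7875 mg

τ/t½ = 108/32 ≈ 3.375, so f = (1/2)^(108/32) ≈ 0.096388.
Cmin,ss = (D/Vd)·f/(1−f), so D = Cmin,ss·Vd·(1−f)/f.
D = 8 × 105 × (1−f)/f ≈ 8 × 105 × 9.37474 ≈ 7874.78 mg.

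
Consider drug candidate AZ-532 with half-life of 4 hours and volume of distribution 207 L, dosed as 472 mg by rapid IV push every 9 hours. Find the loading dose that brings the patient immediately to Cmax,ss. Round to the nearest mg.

598 mg

f = (1/2)^(9/4) ≈ 0.210224; accumulation ratio R = 1/(1−f) ≈ 1.26618.
Loading dose to hit Cmax,ss on first dose: D_load = D_maint·R ≈ 472 × 1.26618 ≈ 597.64 mg.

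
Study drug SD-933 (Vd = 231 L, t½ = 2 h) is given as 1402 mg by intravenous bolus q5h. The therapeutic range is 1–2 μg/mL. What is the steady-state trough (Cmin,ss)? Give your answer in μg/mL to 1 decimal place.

1.3 μg/mL

k = ln2/t½ = ln2/2 ≈ 0.346574 h⁻¹; fraction remaining f = e^(−kτ) = e^(−0.346574×5) ≈ 0.1768.
Accumulation ratio R = 1/(1 − f) ≈ 1/0.8232 ≈ 1.2148.
Each bolus raises the concentration by D/Vd = 1402/231 ≈ 6.069 μg/mL.
Steady-state peak Cmax,ss = C₀·R ≈ 6.069 × 1.2148 ≈ 7.373 μg/mL.
One interval later, Cmin,ss = Cmax,ss·e^(−kτ) ≈ 7.373 × 0.1768 ≈ 1.304 μg/mL.
Trough 1.3 μg/mL vs MEC 1 μg/mL: adequate.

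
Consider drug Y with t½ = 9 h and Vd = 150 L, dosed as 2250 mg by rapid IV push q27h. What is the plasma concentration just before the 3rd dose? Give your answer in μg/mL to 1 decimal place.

f = (1/2)^(τ/t½) = (1/2)^(27/9) ≈ 0.1250.
C₀ = D/Vd = 2250/150 ≈ 15.000 μg/mL.
Before the 3rd dose, 2 doses have been given. Superposition: Cmin = C₀·(f + f²).
≈ 15.000 × (0.1250 + 0.0156) ≈ 15.000 × 0.1406 ≈ 2.109 μg/mL.

2.1 μg/mL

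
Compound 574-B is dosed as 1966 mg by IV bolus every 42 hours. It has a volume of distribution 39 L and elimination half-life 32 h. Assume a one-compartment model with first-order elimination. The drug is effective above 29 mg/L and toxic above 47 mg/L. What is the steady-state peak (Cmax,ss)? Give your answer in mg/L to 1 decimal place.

τ/t½ = 42/32 ≈ 1.3125, so fraction remaining f = (1/2)^(42/32) ≈ 0.4026.
Accumulation ratio R = 1/(1 − f) ≈ 1/0.5974 ≈ 1.6739.
Single-dose peak C₀ = D/Vd = 1966/39 ≈ 50.410 mg/L.
Cmax,ss = C₀/(1 − f) ≈ 50.410/0.5974 ≈ 84.382 mg/L.
Peak 84.4 mg/L vs MTC 47 mg/L: exceeds toxic threshold.

84.4 mg/L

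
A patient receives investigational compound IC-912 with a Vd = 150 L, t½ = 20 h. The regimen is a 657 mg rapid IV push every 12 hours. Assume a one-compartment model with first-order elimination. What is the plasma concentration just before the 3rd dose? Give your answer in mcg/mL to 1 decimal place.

f = (1/2)^(τ/t½) = (1/2)^(12/20) ≈ 0.6598.
C₀ = D/Vd = 657/150 ≈ 4.380 mcg/mL.
Before the 3rd dose, 2 doses have been given. Superposition: Cmin = C₀·(f + f²).
≈ 4.380 × (0.6598 + 0.4353) ≈ 4.380 × 1.0951 ≈ 4.797 mcg/mL.

4.8 mcg/mL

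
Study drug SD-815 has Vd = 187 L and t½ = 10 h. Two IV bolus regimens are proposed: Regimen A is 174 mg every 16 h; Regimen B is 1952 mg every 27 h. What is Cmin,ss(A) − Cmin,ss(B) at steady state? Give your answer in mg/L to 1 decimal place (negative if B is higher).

-1.4 mg/L

Regimen A: f = (1/2)^(16/10) ≈ 0.3299; Cmin,ss = (174/187)·f/(1−f) ≈ 0.458 mg/L.
Regimen B: f = (1/2)^(27/10) ≈ 0.1539; Cmin,ss = (1952/187)·f/(1−f) ≈ 1.899 mg/L.
Difference ≈ 0.458 − 1.899 ≈ -1.441 mg/L.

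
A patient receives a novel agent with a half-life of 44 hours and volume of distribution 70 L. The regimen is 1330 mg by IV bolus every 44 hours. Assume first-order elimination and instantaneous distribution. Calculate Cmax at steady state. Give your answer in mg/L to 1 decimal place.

The dosing interval is 1 half-life, so f = 2^(−1) = 0.5.
At steady state, R = 1/(1 − 0.5) = 2/1.
Single-dose peak C₀ = D/Vd = 1330/70 = 19 mg/L.
Steady-state peak Cmax,ss = C₀·R = 19 × 2/1 ≈ 38.000 mg/L.

38.0 mg/L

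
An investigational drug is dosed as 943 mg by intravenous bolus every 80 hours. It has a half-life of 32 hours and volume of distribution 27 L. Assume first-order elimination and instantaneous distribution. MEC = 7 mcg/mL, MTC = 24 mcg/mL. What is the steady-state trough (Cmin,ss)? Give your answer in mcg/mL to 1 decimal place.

7.5 mcg/mL

k = ln2/t½ = ln2/32 ≈ 0.021661 h⁻¹; fraction remaining f = e^(−kτ) = e^(−0.021661×80) ≈ 0.1768.
Single-dose peak C₀ = D/Vd = 943/27 ≈ 34.926 mcg/mL.
Steady-state trough Cmin,ss = C₀·f/(1−f) ≈ 34.926 × 0.1768/0.8232 ≈ 7.501 mcg/mL.
Trough 7.5 mcg/mL vs MEC 7 mcg/mL: adequate.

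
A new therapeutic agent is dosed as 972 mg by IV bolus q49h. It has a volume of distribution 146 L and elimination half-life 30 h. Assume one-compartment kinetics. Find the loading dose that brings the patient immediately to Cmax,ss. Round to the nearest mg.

1434 mg

f = (1/2)^(49/30) ≈ 0.322343; accumulation ratio R = 1/(1−f) ≈ 1.47567.
Loading dose to hit Cmax,ss on first dose: D_load = D_maint·R ≈ 972 × 1.47567 ≈ 1434.35 mg.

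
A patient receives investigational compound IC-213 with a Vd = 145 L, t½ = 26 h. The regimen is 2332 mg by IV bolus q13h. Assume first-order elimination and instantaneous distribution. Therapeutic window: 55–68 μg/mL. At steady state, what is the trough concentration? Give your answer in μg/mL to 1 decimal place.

38.8 μg/mL

τ/t½ = 13/26 ≈ 0.5, so fraction remaining f = (1/2)^(13/26) ≈ 0.7071.
At steady state, accumulation factor R = 1/(1 − e^(−kτ)) ≈ 3.4141.
Single-dose peak C₀ = D/Vd = 2332/145 ≈ 16.083 μg/mL.
Steady-state peak Cmax,ss = C₀·R ≈ 16.083 × 3.4141 ≈ 54.909 μg/mL.
One interval later, Cmin,ss = Cmax,ss·e^(−kτ) ≈ 54.909 × 0.7071 ≈ 38.826 μg/mL.
Trough 38.8 μg/mL vs MEC 55 μg/mL: subtherapeutic.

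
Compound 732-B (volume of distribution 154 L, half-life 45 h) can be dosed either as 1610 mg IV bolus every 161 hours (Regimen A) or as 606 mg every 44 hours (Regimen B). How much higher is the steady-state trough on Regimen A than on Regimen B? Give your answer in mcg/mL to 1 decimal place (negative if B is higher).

-3.1 mcg/mL

Regimen A: f = (1/2)^(161/45) ≈ 0.0837; Cmin,ss = (1610/154)·f/(1−f) ≈ 0.955 mcg/mL.
Regimen B: f = (1/2)^(44/45) ≈ 0.5078; Cmin,ss = (606/154)·f/(1−f) ≈ 4.060 mcg/mL.
Difference ≈ 0.955 − 4.060 ≈ -3.105 mcg/mL.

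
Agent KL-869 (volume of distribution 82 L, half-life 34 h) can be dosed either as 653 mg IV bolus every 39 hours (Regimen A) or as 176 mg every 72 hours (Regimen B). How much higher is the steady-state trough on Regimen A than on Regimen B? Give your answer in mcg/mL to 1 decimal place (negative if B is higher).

Regimen A: f = (1/2)^(39/34) ≈ 0.4515; Cmin,ss = (653/82)·f/(1−f) ≈ 6.555 mcg/mL.
Regimen B: f = (1/2)^(72/34) ≈ 0.2304; Cmin,ss = (176/82)·f/(1−f) ≈ 0.643 mcg/mL.
Difference ≈ 6.555 − 0.643 ≈ 5.912 mcg/mL.

5.9 mcg/mL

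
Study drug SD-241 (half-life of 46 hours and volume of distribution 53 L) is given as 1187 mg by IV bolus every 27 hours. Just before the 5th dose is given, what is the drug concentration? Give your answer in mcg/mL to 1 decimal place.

f = (1/2)^(τ/t½) = (1/2)^(27/46) ≈ 0.6657.
C₀ = D/Vd = 1187/53 ≈ 22.396 mcg/mL.
Before the 5th dose, 4 doses have been given. Superposition: Cmin = C₀·(f + f² + … + f^4).
≈ 22.396 × (0.6657 + 0.4432 + 0.2950 + 0.1964) ≈ 22.396 × 1.6003 ≈ 35.840 mcg/mL.

35.8 mcg/mL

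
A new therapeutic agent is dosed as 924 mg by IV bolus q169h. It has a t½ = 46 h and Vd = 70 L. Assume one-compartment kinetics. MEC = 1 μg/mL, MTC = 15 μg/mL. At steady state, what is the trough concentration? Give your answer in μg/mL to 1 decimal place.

1.1 μg/mL

k = ln2/t½ = ln2/46 ≈ 0.015068 h⁻¹; fraction remaining f = e^(−kτ) = e^(−0.015068×169) ≈ 0.0784.
Each bolus raises the concentration by D/Vd = 924/70 ≈ 13.200 μg/mL.
Steady-state trough Cmin,ss = C₀·f/(1−f) ≈ 13.200 × 0.0784/0.9216 ≈ 1.123 μg/mL.
Trough 1.1 μg/mL vs MEC 1 μg/mL: adequate.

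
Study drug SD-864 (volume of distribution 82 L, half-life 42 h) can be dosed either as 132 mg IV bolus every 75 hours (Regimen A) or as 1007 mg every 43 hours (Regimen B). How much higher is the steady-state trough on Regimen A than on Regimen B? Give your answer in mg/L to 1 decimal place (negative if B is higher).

-11.2 mg/L

Regimen A: f = (1/2)^(75/42) ≈ 0.2900; Cmin,ss = (132/82)·f/(1−f) ≈ 0.658 mg/L.
Regimen B: f = (1/2)^(43/42) ≈ 0.4918; Cmin,ss = (1007/82)·f/(1−f) ≈ 11.884 mg/L.
Difference ≈ 0.658 − 11.884 ≈ -11.226 mg/L.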